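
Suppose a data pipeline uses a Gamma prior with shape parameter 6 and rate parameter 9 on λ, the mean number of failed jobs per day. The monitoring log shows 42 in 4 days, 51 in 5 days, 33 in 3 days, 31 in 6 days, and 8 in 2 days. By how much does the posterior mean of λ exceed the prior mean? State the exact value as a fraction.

455/87

Total count: 42 + 51 + 33 + 31 + 8 = 165.
Total exposure: 4 + 5 + 3 + 6 + 2 = 20 days.
Posterior: α' = 6 + 165 = 171, β' = 9 + 20 = 29.
Posterior mean = 171/29 = 171/29; prior mean = 6/9 = 2/3. Difference = 171/29 − 2/3 = 455/87.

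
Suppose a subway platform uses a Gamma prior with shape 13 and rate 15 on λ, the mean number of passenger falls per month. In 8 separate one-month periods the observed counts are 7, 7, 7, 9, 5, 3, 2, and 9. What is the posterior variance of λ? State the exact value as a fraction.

62/529

Total count: 7 + 7 + 7 + 9 + 5 + 3 + 2 + 9 = 49.
Total exposure: 8 months.
Gamma(α, β) with Poisson data over total exposure Σt gives posterior Gamma(α+Σx, β+Σt) = Gamma(62, 23).
Posterior variance = α'/β'² = 62/529.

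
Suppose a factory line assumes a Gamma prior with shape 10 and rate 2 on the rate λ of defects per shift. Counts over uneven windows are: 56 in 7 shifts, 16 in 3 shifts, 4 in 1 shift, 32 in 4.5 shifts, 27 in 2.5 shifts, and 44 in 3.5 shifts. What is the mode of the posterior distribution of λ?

8

Total count: 56 + 16 + 4 + 32 + 27 + 44 = 179.
Total exposure: 7 + 3 + 1 + 4.5 + 2.5 + 3.5 = 21.5 shifts.
Conjugate update: add total count to the shape and total exposure to the rate, giving Gamma(189, 47/2).
Posterior mode = (α'−1)/β' = 188/(47/2) = 8.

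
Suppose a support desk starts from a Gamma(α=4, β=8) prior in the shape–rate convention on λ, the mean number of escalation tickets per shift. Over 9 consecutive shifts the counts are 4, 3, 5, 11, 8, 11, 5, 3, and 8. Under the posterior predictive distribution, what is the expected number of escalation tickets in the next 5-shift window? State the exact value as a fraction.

310/17

Total count: 4 + 3 + 5 + 11 + 8 + 11 + 5 + 3 + 8 = 58.
Total exposure: 9 shifts.
By Gamma–Poisson conjugacy, the posterior is Gamma(α + Σx, β + Σt) = Gamma(4 + 58, 8 + 9) = Gamma(62, 17).
Predictive mean over a 5-shift window = T·E[λ|data] = 5·62/17 = 310/17.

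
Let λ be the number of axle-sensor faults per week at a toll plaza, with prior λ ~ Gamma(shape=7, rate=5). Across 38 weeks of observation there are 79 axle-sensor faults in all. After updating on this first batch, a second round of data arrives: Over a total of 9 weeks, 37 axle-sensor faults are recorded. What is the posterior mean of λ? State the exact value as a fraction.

123/52

Total count 79 over total exposure 38 weeks.
After the first batch: Gamma(7 + 79, 5 + 38) = Gamma(86, 43).
Total count 37 over total exposure 9 weeks.
After the second batch: Gamma(86 + 37, 43 + 9) = Gamma(123, 52).
Posterior mean = α'/β' = 123/52.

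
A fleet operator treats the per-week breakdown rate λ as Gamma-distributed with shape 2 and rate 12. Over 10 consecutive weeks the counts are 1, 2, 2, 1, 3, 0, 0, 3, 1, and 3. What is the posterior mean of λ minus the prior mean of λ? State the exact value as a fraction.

Total count: 1 + 2 + 2 + 1 + 3 + 0 + 0 + 3 + 1 + 3 = 16.
Total exposure: 10 weeks.
Conjugate update: add total count to the shape and total exposure to the rate, giving Gamma(18, 22).
Posterior mean = 18/22 = 9/11; prior mean = 2/12 = 1/6. Difference = 9/11 − 1/6 = 43/66.

43/66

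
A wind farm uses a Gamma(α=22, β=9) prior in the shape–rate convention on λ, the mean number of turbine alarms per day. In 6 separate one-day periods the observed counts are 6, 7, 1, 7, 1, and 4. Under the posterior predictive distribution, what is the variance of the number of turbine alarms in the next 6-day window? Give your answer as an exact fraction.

672/25

Total count: 6 + 7 + 1 + 7 + 1 + 4 = 26.
Total exposure: 6 days.
By Gamma–Poisson conjugacy, the posterior is Gamma(α + Σx, β + Σt) = Gamma(22 + 26, 9 + 6) = Gamma(48, 15).
The posterior predictive for a window of length T is Negative Binomial with variance T·α'·(β'+T)/β'² = 6·48·21/225 = 672/25.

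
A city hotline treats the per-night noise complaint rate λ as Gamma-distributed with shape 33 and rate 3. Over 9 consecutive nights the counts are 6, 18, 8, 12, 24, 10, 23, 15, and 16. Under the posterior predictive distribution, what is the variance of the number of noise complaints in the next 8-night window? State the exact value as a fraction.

Total count: 6 + 18 + 8 + 12 + 24 + 10 + 23 + 15 + 16 = 132.
Total exposure: 9 nights.
Gamma(α, β) with Poisson data over total exposure Σt gives posterior Gamma(α+Σx, β+Σt) = Gamma(165, 12).
The posterior predictive for a window of length T is Negative Binomial with variance T·α'·(β'+T)/β'² = 8·165·20/144 = 550/3.

550/3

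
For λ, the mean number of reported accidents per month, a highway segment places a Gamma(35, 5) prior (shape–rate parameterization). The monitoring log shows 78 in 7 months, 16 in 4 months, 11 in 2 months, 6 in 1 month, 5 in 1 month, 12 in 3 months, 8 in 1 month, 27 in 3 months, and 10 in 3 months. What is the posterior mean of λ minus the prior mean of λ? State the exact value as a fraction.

Total count: 78 + 16 + 11 + 6 + 5 + 12 + 8 + 27 + 10 = 173.
Total exposure: 7 + 4 + 2 + 1 + 1 + 3 + 1 + 3 + 3 = 25 months.
Conjugate update: add total count to the shape and total exposure to the rate, giving Gamma(208, 30).
Posterior mean = 208/30 = 104/15; prior mean = 35/5 = 7. Difference = 104/15 − 7 = -1/15.

-1/15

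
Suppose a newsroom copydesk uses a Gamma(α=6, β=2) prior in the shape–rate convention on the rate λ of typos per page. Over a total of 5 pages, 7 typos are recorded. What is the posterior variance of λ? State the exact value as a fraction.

Total count 7 over total exposure 5 pages.
By Gamma–Poisson conjugacy, the posterior is Gamma(α + Σx, β + Σt) = Gamma(6 + 7, 2 + 5) = Gamma(13, 7).
Posterior variance = α'/β'² = 13/49.

13/49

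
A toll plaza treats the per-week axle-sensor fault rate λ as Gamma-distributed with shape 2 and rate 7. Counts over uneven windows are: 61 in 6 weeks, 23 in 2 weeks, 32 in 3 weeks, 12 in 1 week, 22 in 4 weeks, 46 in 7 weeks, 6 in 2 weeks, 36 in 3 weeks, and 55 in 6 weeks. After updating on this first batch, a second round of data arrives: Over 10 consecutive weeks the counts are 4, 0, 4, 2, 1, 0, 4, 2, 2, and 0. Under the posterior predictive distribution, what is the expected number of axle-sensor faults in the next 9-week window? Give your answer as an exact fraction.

942/17

Total count: 61 + 23 + 32 + 12 + 22 + 46 + 6 + 36 + 55 = 293.
Total exposure: 6 + 2 + 3 + 1 + 4 + 7 + 2 + 3 + 6 = 34 weeks.
After the first batch: Gamma(2 + 293, 7 + 34) = Gamma(295, 41).
Total count: 4 + 0 + 4 + 2 + 1 + 0 + 4 + 2 + 2 + 0 = 19.
Total exposure: 10 weeks.
After the second batch: Gamma(295 + 19, 41 + 10) = Gamma(314, 51).
Predictive mean over a 9-week window = T·E[λ|data] = 9·314/51 = 942/17.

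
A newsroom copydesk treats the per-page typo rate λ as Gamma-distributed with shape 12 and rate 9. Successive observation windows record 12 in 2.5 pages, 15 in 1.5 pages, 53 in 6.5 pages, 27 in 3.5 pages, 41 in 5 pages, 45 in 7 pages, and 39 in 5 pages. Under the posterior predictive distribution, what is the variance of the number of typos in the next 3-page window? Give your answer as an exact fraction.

Total count: 12 + 15 + 53 + 27 + 41 + 45 + 39 = 232.
Total exposure: 2.5 + 1.5 + 6.5 + 3.5 + 5 + 7 + 5 = 31 pages.
Conjugate update: add total count to the shape and total exposure to the rate, giving Gamma(244, 40).
The posterior predictive for a window of length T is Negative Binomial with variance T·α'·(β'+T)/β'² = 3·244·43/1600 = 7869/400.

7869/400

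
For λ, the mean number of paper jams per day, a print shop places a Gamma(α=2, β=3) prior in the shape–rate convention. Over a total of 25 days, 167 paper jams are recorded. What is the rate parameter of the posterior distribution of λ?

Total count 167 over total exposure 25 days.
The Gamma prior is conjugate for the Poisson rate, so λ | data ~ Gamma(2+167, 3+25) = Gamma(169, 28).

28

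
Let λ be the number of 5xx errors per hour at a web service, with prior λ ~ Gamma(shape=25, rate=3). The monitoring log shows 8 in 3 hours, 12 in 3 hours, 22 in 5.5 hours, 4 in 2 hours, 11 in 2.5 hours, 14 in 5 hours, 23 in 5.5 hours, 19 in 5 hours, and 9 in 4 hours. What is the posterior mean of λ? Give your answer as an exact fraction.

Total count: 8 + 12 + 22 + 4 + 11 + 14 + 23 + 19 + 9 = 122.
Total exposure: 3 + 3 + 5.5 + 2 + 2.5 + 5 + 5.5 + 5 + 4 = 35.5 hours.
By Gamma–Poisson conjugacy, the posterior is Gamma(α + Σx, β + Σt) = Gamma(25 + 122, 3 + 35.5) = Gamma(147, 77/2).
Posterior mean = α'/β' = 147/(77/2) = 42/11.

42/11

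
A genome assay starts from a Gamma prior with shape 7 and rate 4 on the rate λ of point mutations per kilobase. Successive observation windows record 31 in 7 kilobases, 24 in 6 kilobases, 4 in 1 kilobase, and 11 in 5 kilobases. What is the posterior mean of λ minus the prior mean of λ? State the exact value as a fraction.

147/92

Total count: 31 + 24 + 4 + 11 = 70.
Total exposure: 7 + 6 + 1 + 5 = 19 kilobases.
Conjugate update: add total count to the shape and total exposure to the rate, giving Gamma(77, 23).
Posterior mean = 77/23 = 77/23; prior mean = 7/4 = 7/4. Difference = 77/23 − 7/4 = 147/92.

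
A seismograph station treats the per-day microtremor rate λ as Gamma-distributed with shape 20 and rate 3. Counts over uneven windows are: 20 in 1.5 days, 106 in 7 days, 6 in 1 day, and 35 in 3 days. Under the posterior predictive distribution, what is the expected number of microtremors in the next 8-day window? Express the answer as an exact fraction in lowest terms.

Total count: 20 + 106 + 6 + 35 = 167.
Total exposure: 1.5 + 7 + 1 + 3 = 12.5 days.
Gamma(α, β) with Poisson data over total exposure Σt gives posterior Gamma(α+Σx, β+Σt) = Gamma(187, 31/2).
Predictive mean over an 8-day window = T·E[λ|data] = 8·187/(31/2) = 2992/31.

2992/31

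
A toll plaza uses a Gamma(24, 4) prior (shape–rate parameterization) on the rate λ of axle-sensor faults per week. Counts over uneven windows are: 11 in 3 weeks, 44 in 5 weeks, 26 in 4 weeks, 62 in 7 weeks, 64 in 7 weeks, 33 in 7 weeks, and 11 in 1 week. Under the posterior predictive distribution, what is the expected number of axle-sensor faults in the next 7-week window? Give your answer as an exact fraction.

Total count: 11 + 44 + 26 + 62 + 64 + 33 + 11 = 251.
Total exposure: 3 + 5 + 4 + 7 + 7 + 7 + 1 = 34 weeks.
Conjugate update: add total count to the shape and total exposure to the rate, giving Gamma(275, 38).
Predictive mean over a 7-week window = T·E[λ|data] = 7·275/38 = 1925/38.

1925/38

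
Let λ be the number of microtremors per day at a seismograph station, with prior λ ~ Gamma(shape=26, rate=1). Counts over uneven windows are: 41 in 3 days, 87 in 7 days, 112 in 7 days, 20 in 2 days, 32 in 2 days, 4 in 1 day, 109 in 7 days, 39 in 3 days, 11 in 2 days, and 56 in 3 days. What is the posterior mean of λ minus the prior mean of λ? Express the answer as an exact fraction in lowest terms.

-451/38

Total count: 41 + 87 + 112 + 20 + 32 + 4 + 109 + 39 + 11 + 56 = 511.
Total exposure: 3 + 7 + 7 + 2 + 2 + 1 + 7 + 3 + 2 + 3 = 37 days.
By Gamma–Poisson conjugacy, the posterior is Gamma(α + Σx, β + Σt) = Gamma(26 + 511, 1 + 37) = Gamma(537, 38).
Posterior mean = 537/38 = 537/38; prior mean = 26/1 = 26. Difference = 537/38 − 26 = -451/38.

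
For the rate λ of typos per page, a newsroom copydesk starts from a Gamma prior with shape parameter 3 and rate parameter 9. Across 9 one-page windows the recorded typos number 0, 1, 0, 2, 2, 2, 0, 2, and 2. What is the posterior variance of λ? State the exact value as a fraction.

Total count: 0 + 1 + 0 + 2 + 2 + 2 + 0 + 2 + 2 = 11.
Total exposure: 9 pages.
Posterior: α' = 3 + 11 = 14, β' = 9 + 9 = 18.
Posterior variance = α'/β'² = 14/324 = 7/162.

7/162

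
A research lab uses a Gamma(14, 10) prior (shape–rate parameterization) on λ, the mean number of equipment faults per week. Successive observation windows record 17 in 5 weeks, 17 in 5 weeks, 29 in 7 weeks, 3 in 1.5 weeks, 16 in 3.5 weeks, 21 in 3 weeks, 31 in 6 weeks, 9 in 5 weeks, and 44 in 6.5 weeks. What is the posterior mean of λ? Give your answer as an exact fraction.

134/35

Total count: 17 + 17 + 29 + 3 + 16 + 21 + 31 + 9 + 44 = 187.
Total exposure: 5 + 5 + 7 + 1.5 + 3.5 + 3 + 6 + 5 + 6.5 = 42.5 weeks.
Conjugate update: add total count to the shape and total exposure to the rate, giving Gamma(201, 105/2).
Posterior mean = α'/β' = 201/(105/2) = 134/35.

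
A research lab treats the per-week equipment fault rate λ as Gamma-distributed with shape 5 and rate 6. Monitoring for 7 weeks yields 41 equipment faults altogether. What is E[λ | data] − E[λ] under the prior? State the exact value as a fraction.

Total count 41 over total exposure 7 weeks.
By Gamma–Poisson conjugacy, the posterior is Gamma(α + Σx, β + Σt) = Gamma(5 + 41, 6 + 7) = Gamma(46, 13).
Posterior mean = 46/13 = 46/13; prior mean = 5/6 = 5/6. Difference = 46/13 − 5/6 = 211/78.

211/78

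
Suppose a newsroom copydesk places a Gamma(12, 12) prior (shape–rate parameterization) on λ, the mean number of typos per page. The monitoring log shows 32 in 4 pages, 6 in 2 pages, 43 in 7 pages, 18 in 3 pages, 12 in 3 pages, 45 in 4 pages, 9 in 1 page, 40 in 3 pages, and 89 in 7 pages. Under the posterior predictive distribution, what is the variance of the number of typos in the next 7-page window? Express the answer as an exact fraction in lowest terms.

56763/1058

Total count: 32 + 6 + 43 + 18 + 12 + 45 + 9 + 40 + 89 = 294.
Total exposure: 4 + 2 + 7 + 3 + 3 + 4 + 1 + 3 + 7 = 34 pages.
Gamma(α, β) with Poisson data over total exposure Σt gives posterior Gamma(α+Σx, β+Σt) = Gamma(306, 46).
The posterior predictive for a window of length T is Negative Binomial with variance T·α'·(β'+T)/β'² = 7·306·53/2116 = 56763/1058.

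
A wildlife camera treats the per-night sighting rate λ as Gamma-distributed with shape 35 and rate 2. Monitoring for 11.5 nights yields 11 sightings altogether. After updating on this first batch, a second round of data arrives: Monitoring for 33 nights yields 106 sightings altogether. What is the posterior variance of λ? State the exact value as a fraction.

608/8649

Total count 11 over total exposure 11.5 nights.
After the first batch: Gamma(35 + 11, 2 + 11.5) = Gamma(46, 27/2).
Total count 106 over total exposure 33 nights.
After the second batch: Gamma(46 + 106, 27/2 + 33) = Gamma(152, 93/2).
Posterior variance = α'/β'² = 152/(8649/4) = 608/8649.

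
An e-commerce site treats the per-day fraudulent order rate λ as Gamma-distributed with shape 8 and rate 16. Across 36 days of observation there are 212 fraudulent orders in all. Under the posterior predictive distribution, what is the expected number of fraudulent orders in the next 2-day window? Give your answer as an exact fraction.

Total count 212 over total exposure 36 days.
Posterior: α' = 8 + 212 = 220, β' = 16 + 36 = 52.
Predictive mean over a 2-day window = T·E[λ|data] = 2·220/52 = 110/13.

110/13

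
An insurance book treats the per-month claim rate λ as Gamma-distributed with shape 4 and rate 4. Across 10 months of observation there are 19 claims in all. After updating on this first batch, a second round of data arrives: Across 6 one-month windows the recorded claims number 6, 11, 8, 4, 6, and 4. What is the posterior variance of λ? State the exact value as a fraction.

31/200

Total count 19 over total exposure 10 months.
After the first batch: Gamma(4 + 19, 4 + 10) = Gamma(23, 14).
Total count: 6 + 11 + 8 + 4 + 6 + 4 = 39.
Total exposure: 6 months.
After the second batch: Gamma(23 + 39, 14 + 6) = Gamma(62, 20).
Posterior variance = α'/β'² = 62/400 = 31/200.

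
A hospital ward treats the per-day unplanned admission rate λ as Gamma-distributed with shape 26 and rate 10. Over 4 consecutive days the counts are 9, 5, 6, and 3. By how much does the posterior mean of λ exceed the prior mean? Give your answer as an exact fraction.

9/10

Total count: 9 + 5 + 6 + 3 = 23.
Total exposure: 4 days.
Conjugate update: add total count to the shape and total exposure to the rate, giving Gamma(49, 14).
Posterior mean = 49/14 = 7/2; prior mean = 26/10 = 13/5. Difference = 7/2 − 13/5 = 9/10.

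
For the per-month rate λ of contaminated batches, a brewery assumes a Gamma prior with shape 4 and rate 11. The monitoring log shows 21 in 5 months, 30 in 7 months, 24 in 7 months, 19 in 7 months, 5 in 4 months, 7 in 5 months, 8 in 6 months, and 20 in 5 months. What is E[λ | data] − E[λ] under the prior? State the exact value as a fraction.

430/209

Total count: 21 + 30 + 24 + 19 + 5 + 7 + 8 + 20 = 134.
Total exposure: 5 + 7 + 7 + 7 + 4 + 5 + 6 + 5 = 46 months.
The Gamma prior is conjugate for the Poisson rate, so λ | data ~ Gamma(4+134, 11+46) = Gamma(138, 57).
Posterior mean = 138/57 = 46/19; prior mean = 4/11 = 4/11. Difference = 46/19 − 4/11 = 430/209.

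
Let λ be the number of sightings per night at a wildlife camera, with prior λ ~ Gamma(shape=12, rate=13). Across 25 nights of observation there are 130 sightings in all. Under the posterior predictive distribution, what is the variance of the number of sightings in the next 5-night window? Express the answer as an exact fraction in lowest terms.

Total count 130 over total exposure 25 nights.
Conjugate update: add total count to the shape and total exposure to the rate, giving Gamma(142, 38).
The posterior predictive for a window of length T is Negative Binomial with variance T·α'·(β'+T)/β'² = 5·142·43/1444 = 15265/722.

15265/722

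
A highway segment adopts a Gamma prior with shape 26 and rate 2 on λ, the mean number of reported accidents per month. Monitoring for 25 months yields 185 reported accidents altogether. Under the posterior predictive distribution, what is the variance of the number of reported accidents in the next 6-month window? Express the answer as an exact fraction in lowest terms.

Total count 185 over total exposure 25 months.
Conjugate update: add total count to the shape and total exposure to the rate, giving Gamma(211, 27).
The posterior predictive for a window of length T is Negative Binomial with variance T·α'·(β'+T)/β'² = 6·211·33/729 = 4642/81.

4642/81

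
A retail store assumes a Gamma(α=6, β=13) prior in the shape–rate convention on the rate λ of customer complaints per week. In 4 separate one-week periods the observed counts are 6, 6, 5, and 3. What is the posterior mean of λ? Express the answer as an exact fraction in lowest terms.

Total count: 6 + 6 + 5 + 3 = 20.
Total exposure: 4 weeks.
By Gamma–Poisson conjugacy, the posterior is Gamma(α + Σx, β + Σt) = Gamma(6 + 20, 13 + 4) = Gamma(26, 17).
Posterior mean = α'/β' = 26/17.

26/17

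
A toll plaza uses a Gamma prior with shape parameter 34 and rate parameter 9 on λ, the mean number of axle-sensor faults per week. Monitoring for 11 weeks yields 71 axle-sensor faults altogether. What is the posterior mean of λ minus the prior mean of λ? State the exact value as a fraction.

53/36

Total count 71 over total exposure 11 weeks.
By Gamma–Poisson conjugacy, the posterior is Gamma(α + Σx, β + Σt) = Gamma(34 + 71, 9 + 11) = Gamma(105, 20).
Posterior mean = 105/20 = 21/4; prior mean = 34/9 = 34/9. Difference = 21/4 − 34/9 = 53/36.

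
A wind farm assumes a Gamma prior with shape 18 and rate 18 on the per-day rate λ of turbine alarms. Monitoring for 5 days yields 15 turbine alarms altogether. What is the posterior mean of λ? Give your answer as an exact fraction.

Total count 15 over total exposure 5 days.
The Gamma prior is conjugate for the Poisson rate, so λ | data ~ Gamma(18+15, 18+5) = Gamma(33, 23).
Posterior mean = α'/β' = 33/23.

33/23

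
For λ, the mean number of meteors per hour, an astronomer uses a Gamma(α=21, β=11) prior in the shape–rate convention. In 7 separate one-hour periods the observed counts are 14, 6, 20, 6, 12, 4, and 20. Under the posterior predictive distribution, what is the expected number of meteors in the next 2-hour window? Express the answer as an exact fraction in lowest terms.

103/9

Total count: 14 + 6 + 20 + 6 + 12 + 4 + 20 = 82.
Total exposure: 7 hours.
Posterior: α' = 21 + 82 = 103, β' = 11 + 7 = 18.
Predictive mean over a 2-hour window = T·E[λ|data] = 2·103/18 = 103/9.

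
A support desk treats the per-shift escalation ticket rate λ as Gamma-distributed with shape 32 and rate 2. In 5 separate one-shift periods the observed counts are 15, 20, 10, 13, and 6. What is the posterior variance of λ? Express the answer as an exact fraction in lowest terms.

96/49

Total count: 15 + 20 + 10 + 13 + 6 = 64.
Total exposure: 5 shifts.
Conjugate update: add total count to the shape and total exposure to the rate, giving Gamma(96, 7).
Posterior variance = α'/β'² = 96/49.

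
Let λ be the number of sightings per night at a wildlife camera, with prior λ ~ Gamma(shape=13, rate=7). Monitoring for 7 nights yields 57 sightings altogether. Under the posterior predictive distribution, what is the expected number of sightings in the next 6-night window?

30

Total count 57 over total exposure 7 nights.
Posterior: α' = 13 + 57 = 70, β' = 7 + 7 = 14.
Predictive mean over a 6-night window = T·E[λ|data] = 6·70/14 = 30.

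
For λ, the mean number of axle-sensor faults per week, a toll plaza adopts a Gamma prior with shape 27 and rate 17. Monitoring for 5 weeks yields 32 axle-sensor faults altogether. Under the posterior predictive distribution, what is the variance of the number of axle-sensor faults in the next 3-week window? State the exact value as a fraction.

4425/484

Total count 32 over total exposure 5 weeks.
The Gamma prior is conjugate for the Poisson rate, so λ | data ~ Gamma(27+32, 17+5) = Gamma(59, 22).
The posterior predictive for a window of length T is Negative Binomial with variance T·α'·(β'+T)/β'² = 3·59·25/484 = 4425/484.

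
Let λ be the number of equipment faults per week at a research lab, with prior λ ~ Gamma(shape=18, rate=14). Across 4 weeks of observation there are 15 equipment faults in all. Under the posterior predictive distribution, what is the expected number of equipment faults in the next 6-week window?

Total count 15 over total exposure 4 weeks.
Gamma(α, β) with Poisson data over total exposure Σt gives posterior Gamma(α+Σx, β+Σt) = Gamma(33, 18).
Predictive mean over a 6-week window = T·E[λ|data] = 6·33/18 = 11.

11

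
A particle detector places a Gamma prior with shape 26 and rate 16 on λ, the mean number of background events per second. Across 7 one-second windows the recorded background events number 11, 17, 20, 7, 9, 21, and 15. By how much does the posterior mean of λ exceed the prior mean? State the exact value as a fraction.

709/184

Total count: 11 + 17 + 20 + 7 + 9 + 21 + 15 = 100.
Total exposure: 7 seconds.
The Gamma prior is conjugate for the Poisson rate, so λ | data ~ Gamma(26+100, 16+7) = Gamma(126, 23).
Posterior mean = 126/23 = 126/23; prior mean = 26/16 = 13/8. Difference = 126/23 − 13/8 = 709/184.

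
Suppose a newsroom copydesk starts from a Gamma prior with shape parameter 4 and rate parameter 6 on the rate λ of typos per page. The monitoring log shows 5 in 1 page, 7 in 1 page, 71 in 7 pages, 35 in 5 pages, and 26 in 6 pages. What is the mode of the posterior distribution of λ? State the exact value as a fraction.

147/26

Total count: 5 + 7 + 71 + 35 + 26 = 144.
Total exposure: 1 + 1 + 7 + 5 + 6 = 20 pages.
By Gamma–Poisson conjugacy, the posterior is Gamma(α + Σx, β + Σt) = Gamma(4 + 144, 6 + 20) = Gamma(148, 26).
Posterior mode = (α'−1)/β' = 147/26.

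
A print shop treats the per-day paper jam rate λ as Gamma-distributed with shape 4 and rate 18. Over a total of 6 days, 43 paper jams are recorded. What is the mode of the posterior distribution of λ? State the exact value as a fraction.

Total count 43 over total exposure 6 days.
Gamma(α, β) with Poisson data over total exposure Σt gives posterior Gamma(α+Σx, β+Σt) = Gamma(47, 24).
Posterior mode = (α'−1)/β' = 46/24 = 23/12.

23/12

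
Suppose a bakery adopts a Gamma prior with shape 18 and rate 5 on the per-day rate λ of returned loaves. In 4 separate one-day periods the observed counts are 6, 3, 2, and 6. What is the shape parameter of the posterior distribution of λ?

Total count: 6 + 3 + 2 + 6 = 17.
Total exposure: 4 days.
Conjugate update: add total count to the shape and total exposure to the rate, giving Gamma(35, 9).

35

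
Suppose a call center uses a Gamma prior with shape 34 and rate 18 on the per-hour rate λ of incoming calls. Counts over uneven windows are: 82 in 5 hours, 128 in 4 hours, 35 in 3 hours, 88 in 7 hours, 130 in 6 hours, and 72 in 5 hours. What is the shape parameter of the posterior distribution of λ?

Total count: 82 + 128 + 35 + 88 + 130 + 72 = 535.
Total exposure: 5 + 4 + 3 + 7 + 6 + 5 = 30 hours.
Gamma(α, β) with Poisson data over total exposure Σt gives posterior Gamma(α+Σx, β+Σt) = Gamma(569, 48).

569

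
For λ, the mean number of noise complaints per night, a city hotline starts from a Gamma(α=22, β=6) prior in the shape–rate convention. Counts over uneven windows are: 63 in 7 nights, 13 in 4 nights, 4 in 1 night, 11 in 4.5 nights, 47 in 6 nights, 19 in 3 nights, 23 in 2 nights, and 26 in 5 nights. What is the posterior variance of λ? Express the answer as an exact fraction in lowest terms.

912/5929

Total count: 63 + 13 + 4 + 11 + 47 + 19 + 23 + 26 = 206.
Total exposure: 7 + 4 + 1 + 4.5 + 6 + 3 + 2 + 5 = 32.5 nights.
Conjugate update: add total count to the shape and total exposure to the rate, giving Gamma(228, 77/2).
Posterior variance = α'/β'² = 228/(5929/4) = 912/5929.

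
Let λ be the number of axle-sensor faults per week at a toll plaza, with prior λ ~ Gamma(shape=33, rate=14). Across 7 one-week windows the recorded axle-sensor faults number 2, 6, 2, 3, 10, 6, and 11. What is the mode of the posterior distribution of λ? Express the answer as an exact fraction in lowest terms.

Total count: 2 + 6 + 2 + 3 + 10 + 6 + 11 = 40.
Total exposure: 7 weeks.
Posterior: α' = 33 + 40 = 73, β' = 14 + 7 = 21.
Posterior mode = (α'−1)/β' = 72/21 = 24/7.

24/7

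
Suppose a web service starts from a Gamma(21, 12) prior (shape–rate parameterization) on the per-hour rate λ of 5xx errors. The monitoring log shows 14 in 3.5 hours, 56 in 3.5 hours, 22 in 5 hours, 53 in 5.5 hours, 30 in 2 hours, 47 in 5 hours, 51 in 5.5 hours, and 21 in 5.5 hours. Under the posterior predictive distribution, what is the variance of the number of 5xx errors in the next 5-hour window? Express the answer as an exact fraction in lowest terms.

Total count: 14 + 56 + 22 + 53 + 30 + 47 + 51 + 21 = 294.
Total exposure: 3.5 + 3.5 + 5 + 5.5 + 2 + 5 + 5.5 + 5.5 = 35.5 hours.
The Gamma prior is conjugate for the Poisson rate, so λ | data ~ Gamma(21+294, 12+35.5) = Gamma(315, 95/2).
The posterior predictive for a window of length T is Negative Binomial with variance T·α'·(β'+T)/β'² = 5·315·(105/2)/(9025/4) = 13230/361.

13230/361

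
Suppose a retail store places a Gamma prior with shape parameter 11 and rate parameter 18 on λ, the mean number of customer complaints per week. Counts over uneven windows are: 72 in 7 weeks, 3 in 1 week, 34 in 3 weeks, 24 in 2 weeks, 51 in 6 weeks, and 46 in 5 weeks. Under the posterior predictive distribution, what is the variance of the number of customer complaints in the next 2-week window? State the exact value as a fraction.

5302/441

Total count: 72 + 3 + 34 + 24 + 51 + 46 = 230.
Total exposure: 7 + 1 + 3 + 2 + 6 + 5 = 24 weeks.
Conjugate update: add total count to the shape and total exposure to the rate, giving Gamma(241, 42).
The posterior predictive for a window of length T is Negative Binomial with variance T·α'·(β'+T)/β'² = 2·241·44/1764 = 5302/441.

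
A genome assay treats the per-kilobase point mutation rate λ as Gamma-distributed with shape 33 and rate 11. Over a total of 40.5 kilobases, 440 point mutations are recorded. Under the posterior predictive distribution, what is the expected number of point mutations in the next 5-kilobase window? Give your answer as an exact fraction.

4730/103

Total count 440 over total exposure 40.5 kilobases.
The Gamma prior is conjugate for the Poisson rate, so λ | data ~ Gamma(33+440, 11+40.5) = Gamma(473, 103/2).
Predictive mean over a 5-kilobase window = T·E[λ|data] = 5·473/(103/2) = 4730/103.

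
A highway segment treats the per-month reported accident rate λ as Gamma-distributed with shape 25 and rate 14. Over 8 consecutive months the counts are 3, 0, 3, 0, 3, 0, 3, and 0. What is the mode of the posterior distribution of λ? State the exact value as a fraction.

Total count: 3 + 0 + 3 + 0 + 3 + 0 + 3 + 0 = 12.
Total exposure: 8 months.
Conjugate update: add total count to the shape and total exposure to the rate, giving Gamma(37, 22).
Posterior mode = (α'−1)/β' = 36/22 = 18/11.

18/11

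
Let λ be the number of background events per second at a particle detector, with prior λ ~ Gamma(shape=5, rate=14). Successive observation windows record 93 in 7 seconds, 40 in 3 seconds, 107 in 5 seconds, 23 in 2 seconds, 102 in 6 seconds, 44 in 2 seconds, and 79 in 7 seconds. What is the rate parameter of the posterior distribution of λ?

46

Total count: 93 + 40 + 107 + 23 + 102 + 44 + 79 = 488.
Total exposure: 7 + 3 + 5 + 2 + 6 + 2 + 7 = 32 seconds.
Conjugate update: add total count to the shape and total exposure to the rate, giving Gamma(493, 46).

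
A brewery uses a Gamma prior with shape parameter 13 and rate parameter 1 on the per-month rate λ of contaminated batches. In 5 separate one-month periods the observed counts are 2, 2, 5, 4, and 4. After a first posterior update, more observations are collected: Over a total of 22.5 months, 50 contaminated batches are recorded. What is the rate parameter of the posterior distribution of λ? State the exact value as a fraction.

Total count: 2 + 2 + 5 + 4 + 4 = 17.
Total exposure: 5 months.
After the first batch: Gamma(13 + 17, 1 + 5) = Gamma(30, 6).
Total count 50 over total exposure 22.5 months.
After the second batch: Gamma(30 + 50, 6 + 22.5) = Gamma(80, 57/2).

57/2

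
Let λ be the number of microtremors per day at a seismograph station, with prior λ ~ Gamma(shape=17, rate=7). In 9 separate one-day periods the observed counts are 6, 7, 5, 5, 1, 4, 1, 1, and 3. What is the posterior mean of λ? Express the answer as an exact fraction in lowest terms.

Total count: 6 + 7 + 5 + 5 + 1 + 4 + 1 + 1 + 3 = 33.
Total exposure: 9 days.
Conjugate update: add total count to the shape and total exposure to the rate, giving Gamma(50, 16).
Posterior mean = α'/β' = 50/16 = 25/8.

25/8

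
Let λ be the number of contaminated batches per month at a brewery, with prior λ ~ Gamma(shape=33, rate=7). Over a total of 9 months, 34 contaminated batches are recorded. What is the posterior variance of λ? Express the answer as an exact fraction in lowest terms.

67/256

Total count 34 over total exposure 9 months.
The Gamma prior is conjugate for the Poisson rate, so λ | data ~ Gamma(33+34, 7+9) = Gamma(67, 16).
Posterior variance = α'/β'² = 67/256.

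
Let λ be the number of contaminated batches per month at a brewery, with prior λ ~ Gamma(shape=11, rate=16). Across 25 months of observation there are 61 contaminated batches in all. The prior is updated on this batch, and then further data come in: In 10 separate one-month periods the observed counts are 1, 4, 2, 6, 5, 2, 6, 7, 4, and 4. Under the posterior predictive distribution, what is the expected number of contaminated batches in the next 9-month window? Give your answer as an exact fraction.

339/17

Total count 61 over total exposure 25 months.
After the first batch: Gamma(11 + 61, 16 + 25) = Gamma(72, 41).
Total count: 1 + 4 + 2 + 6 + 5 + 2 + 6 + 7 + 4 + 4 = 41.
Total exposure: 10 months.
After the second batch: Gamma(72 + 41, 41 + 10) = Gamma(113, 51).
Predictive mean over a 9-month window = T·E[λ|data] = 9·113/51 = 339/17.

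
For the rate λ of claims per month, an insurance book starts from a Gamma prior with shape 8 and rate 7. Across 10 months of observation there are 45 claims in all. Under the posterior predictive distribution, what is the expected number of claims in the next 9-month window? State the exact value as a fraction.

Total count 45 over total exposure 10 months.
Gamma(α, β) with Poisson data over total exposure Σt gives posterior Gamma(α+Σx, β+Σt) = Gamma(53, 17).
Predictive mean over a 9-month window = T·E[λ|data] = 9·53/17 = 477/17.

477/17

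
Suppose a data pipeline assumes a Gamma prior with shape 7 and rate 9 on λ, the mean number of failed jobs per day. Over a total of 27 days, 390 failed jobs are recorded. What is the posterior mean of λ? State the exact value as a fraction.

Total count 390 over total exposure 27 days.
Conjugate update: add total count to the shape and total exposure to the rate, giving Gamma(397, 36).
Posterior mean = α'/β' = 397/36.

397/36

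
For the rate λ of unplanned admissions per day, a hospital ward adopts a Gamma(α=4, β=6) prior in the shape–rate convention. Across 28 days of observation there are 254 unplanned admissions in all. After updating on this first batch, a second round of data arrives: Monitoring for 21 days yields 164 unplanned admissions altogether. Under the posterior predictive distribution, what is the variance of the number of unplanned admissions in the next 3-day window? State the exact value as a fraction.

73428/3025

Total count 254 over total exposure 28 days.
After the first batch: Gamma(4 + 254, 6 + 28) = Gamma(258, 34).
Total count 164 over total exposure 21 days.
After the second batch: Gamma(258 + 164, 34 + 21) = Gamma(422, 55).
The posterior predictive for a window of length T is Negative Binomial with variance T·α'·(β'+T)/β'² = 3·422·58/3025 = 73428/3025.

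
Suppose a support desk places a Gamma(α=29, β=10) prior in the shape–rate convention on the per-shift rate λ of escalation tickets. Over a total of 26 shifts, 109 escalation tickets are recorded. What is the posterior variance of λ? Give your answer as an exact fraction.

23/216

Total count 109 over total exposure 26 shifts.
By Gamma–Poisson conjugacy, the posterior is Gamma(α + Σx, β + Σt) = Gamma(29 + 109, 10 + 26) = Gamma(138, 36).
Posterior variance = α'/β'² = 138/1296 = 23/216.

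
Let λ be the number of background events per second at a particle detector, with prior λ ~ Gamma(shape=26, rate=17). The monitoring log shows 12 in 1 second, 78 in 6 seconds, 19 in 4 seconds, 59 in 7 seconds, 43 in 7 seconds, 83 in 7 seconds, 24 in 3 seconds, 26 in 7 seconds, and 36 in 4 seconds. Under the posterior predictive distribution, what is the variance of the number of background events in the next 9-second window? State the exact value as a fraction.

464/7

Total count: 12 + 78 + 19 + 59 + 43 + 83 + 24 + 26 + 36 = 380.
Total exposure: 1 + 6 + 4 + 7 + 7 + 7 + 3 + 7 + 4 = 46 seconds.
Posterior: α' = 26 + 380 = 406, β' = 17 + 46 = 63.
The posterior predictive for a window of length T is Negative Binomial with variance T·α'·(β'+T)/β'² = 9·406·72/3969 = 464/7.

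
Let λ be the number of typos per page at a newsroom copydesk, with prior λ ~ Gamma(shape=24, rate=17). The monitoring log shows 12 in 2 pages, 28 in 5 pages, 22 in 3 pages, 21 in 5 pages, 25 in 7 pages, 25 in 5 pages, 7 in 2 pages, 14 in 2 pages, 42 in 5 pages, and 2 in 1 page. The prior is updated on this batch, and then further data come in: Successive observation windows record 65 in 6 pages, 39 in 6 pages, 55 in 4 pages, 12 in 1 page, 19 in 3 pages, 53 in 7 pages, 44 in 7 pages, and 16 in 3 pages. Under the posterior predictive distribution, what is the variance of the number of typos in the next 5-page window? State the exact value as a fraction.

36000/1183

Total count: 12 + 28 + 22 + 21 + 25 + 25 + 7 + 14 + 42 + 2 = 198.
Total exposure: 2 + 5 + 3 + 5 + 7 + 5 + 2 + 2 + 5 + 1 = 37 pages.
After the first batch: Gamma(24 + 198, 17 + 37) = Gamma(222, 54).
Total count: 65 + 39 + 55 + 12 + 19 + 53 + 44 + 16 = 303.
Total exposure: 6 + 6 + 4 + 1 + 3 + 7 + 7 + 3 = 37 pages.
After the second batch: Gamma(222 + 303, 54 + 37) = Gamma(525, 91).
The posterior predictive for a window of length T is Negative Binomial with variance T·α'·(β'+T)/β'² = 5·525·96/8281 = 36000/1183.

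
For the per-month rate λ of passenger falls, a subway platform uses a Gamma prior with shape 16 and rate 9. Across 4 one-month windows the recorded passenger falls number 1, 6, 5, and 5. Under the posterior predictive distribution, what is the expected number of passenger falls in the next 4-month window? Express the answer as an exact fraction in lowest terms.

132/13

Total count: 1 + 6 + 5 + 5 = 17.
Total exposure: 4 months.
By Gamma–Poisson conjugacy, the posterior is Gamma(α + Σx, β + Σt) = Gamma(16 + 17, 9 + 4) = Gamma(33, 13).
Predictive mean over a 4-month window = T·E[λ|data] = 4·33/13 = 132/13.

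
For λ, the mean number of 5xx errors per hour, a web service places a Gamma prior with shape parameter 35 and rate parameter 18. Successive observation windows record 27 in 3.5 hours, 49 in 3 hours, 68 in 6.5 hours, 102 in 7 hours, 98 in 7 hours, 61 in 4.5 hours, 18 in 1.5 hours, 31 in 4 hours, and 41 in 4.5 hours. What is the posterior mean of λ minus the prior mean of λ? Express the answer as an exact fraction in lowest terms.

Total count: 27 + 49 + 68 + 102 + 98 + 61 + 18 + 31 + 41 = 495.
Total exposure: 3.5 + 3 + 6.5 + 7 + 7 + 4.5 + 1.5 + 4 + 4.5 = 41.5 hours.
Posterior: α' = 35 + 495 = 530, β' = 18 + 41.5 = 119/2.
Posterior mean = 530/(119/2) = 1060/119; prior mean = 35/18 = 35/18. Difference = 1060/119 − 35/18 = 14915/2142.

14915/2142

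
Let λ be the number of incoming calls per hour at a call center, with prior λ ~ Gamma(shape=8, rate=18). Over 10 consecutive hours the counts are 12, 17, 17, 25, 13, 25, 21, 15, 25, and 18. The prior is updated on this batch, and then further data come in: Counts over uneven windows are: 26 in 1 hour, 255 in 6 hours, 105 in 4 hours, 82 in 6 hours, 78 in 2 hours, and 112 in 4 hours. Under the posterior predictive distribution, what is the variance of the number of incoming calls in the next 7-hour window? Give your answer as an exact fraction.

346724/2601

Total count: 12 + 17 + 17 + 25 + 13 + 25 + 21 + 15 + 25 + 18 = 188.
Total exposure: 10 hours.
After the first batch: Gamma(8 + 188, 18 + 10) = Gamma(196, 28).
Total count: 26 + 255 + 105 + 82 + 78 + 112 = 658.
Total exposure: 1 + 6 + 4 + 6 + 2 + 4 = 23 hours.
After the second batch: Gamma(196 + 658, 28 + 23) = Gamma(854, 51).
The posterior predictive for a window of length T is Negative Binomial with variance T·α'·(β'+T)/β'² = 7·854·58/2601 = 346724/2601.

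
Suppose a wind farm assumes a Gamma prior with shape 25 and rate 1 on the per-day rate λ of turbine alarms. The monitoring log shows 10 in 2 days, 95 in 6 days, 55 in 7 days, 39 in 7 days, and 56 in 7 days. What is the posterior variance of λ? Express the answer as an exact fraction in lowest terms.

Total count: 10 + 95 + 55 + 39 + 56 = 255.
Total exposure: 2 + 6 + 7 + 7 + 7 = 29 days.
Conjugate update: add total count to the shape and total exposure to the rate, giving Gamma(280, 30).
Posterior variance = α'/β'² = 280/900 = 14/45.

14/45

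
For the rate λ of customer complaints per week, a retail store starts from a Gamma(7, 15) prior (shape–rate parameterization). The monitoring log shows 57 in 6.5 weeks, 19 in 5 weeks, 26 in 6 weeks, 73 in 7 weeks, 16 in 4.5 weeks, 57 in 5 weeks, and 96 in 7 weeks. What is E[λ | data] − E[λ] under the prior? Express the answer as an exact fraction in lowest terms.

4873/840

Total count: 57 + 19 + 26 + 73 + 16 + 57 + 96 = 344.
Total exposure: 6.5 + 5 + 6 + 7 + 4.5 + 5 + 7 = 41 weeks.
By Gamma–Poisson conjugacy, the posterior is Gamma(α + Σx, β + Σt) = Gamma(7 + 344, 15 + 41) = Gamma(351, 56).
Posterior mean = 351/56 = 351/56; prior mean = 7/15 = 7/15. Difference = 351/56 − 7/15 = 4873/840.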